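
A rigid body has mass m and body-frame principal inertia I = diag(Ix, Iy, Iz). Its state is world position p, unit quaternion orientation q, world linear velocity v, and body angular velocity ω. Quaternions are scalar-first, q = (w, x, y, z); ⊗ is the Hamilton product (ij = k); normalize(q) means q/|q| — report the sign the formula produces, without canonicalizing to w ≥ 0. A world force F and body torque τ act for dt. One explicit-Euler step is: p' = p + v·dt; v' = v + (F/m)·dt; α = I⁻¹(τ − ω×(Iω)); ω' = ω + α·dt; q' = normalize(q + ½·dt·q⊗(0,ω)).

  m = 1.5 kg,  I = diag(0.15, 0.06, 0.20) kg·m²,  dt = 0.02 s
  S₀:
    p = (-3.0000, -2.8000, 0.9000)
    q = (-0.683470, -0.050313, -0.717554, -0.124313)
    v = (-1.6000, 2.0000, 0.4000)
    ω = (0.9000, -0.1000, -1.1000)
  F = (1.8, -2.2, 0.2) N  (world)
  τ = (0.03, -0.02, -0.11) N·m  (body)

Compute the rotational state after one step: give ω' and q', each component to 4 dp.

angular accel α = (0.0973, -1.1583, -0.5905)
ω + α·dt = (0.9019, -0.1232, -1.1118)
q⊗(0,ω) = (-0.1632180, 0.1617551, -0.0988790, 1.4026469)
q + ½dt·q⊗(0,ω), renormalized = (-0.6850, -0.0487, -0.7185, -0.1103)

ω' = (0.9019, -0.1232, -1.1118)
q' = (-0.6850, -0.0487, -0.7185, -0.1103)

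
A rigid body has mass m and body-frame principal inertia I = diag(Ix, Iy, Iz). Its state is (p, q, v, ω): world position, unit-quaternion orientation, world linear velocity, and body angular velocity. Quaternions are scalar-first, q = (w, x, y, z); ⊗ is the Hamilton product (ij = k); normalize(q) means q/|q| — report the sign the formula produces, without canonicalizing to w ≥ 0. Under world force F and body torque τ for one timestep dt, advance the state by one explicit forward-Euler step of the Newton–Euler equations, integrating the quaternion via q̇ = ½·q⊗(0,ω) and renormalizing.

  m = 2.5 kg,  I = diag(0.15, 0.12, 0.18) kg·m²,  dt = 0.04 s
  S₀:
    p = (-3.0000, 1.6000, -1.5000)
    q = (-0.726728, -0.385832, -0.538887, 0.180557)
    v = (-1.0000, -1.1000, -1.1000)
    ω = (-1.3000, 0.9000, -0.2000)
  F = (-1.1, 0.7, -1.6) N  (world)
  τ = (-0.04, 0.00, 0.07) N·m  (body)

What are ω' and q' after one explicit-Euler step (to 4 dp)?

ω' = (-1.3078, 0.9026, -0.1922)
q' = (-0.7260, -0.3678, -0.5579, 0.1624)

gyro term ω×Iω = (-0.0108, -0.0078, 0.0351)
angular accel α = (-0.1947, 0.0650, 0.1939)
new body rate ω' = (-1.3078, 0.9026, -0.1922)
q⊗(0,ω) = (0.0195281, 0.8900225, -0.9659457, -0.9024563)
q' = normalize(q + ½dt·q⊗(0,ω)) = (-0.7260, -0.3678, -0.5579, 0.1624)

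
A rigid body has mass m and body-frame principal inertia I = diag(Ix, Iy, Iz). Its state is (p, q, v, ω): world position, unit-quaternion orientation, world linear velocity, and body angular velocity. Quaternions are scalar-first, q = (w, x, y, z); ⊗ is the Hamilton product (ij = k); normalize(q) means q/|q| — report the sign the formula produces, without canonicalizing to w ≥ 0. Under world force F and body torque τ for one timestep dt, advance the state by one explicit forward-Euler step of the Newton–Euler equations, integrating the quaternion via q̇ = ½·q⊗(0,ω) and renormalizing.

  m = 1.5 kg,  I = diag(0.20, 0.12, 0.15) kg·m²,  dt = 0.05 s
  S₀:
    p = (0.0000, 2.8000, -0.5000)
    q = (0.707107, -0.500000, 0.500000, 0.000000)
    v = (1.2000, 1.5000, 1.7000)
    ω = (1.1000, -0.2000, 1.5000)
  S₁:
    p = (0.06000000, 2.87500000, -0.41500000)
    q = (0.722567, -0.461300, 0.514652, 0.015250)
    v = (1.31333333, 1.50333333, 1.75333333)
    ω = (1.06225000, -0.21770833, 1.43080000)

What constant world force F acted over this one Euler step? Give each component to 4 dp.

velocity change Δv = (0.11333333, 0.00333333, 0.05333333)
m·(v₁−v₀)/dt = (3.4000, 0.1000, 1.6000)

F = (3.4000, 0.1000, 1.6000)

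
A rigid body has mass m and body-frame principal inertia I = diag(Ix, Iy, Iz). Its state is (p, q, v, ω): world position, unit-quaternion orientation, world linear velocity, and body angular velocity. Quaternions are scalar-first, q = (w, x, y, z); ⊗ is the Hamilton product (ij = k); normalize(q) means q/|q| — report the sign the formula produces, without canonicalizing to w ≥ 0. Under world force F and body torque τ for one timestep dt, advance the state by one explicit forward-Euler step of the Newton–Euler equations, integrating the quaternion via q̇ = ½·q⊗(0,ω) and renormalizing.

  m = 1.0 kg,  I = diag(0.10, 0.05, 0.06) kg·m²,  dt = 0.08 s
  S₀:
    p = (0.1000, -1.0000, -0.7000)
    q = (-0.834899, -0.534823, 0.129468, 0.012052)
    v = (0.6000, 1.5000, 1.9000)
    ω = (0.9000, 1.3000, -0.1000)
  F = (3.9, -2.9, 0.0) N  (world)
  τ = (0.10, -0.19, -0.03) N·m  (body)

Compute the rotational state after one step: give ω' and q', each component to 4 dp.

ω' = (0.9810, 1.0018, -0.0620)
q' = (-0.8207, -0.5649, 0.0842, -0.0170)

precession coupling ω×(Iω) = (-0.0013, -0.0036, -0.0585)
(τ − ω×Iω)/I = (1.0130, -3.7280, 0.4750)
ω' = ω + α·dt = (0.9810, 1.0018, -0.0620)
q⊗(0,ω) = (0.3142375, -0.7800235, -1.1280042, -0.7283012)
q + ½dt·q⊗(0,ω), renormalized = (-0.8207, -0.5649, 0.0842, -0.0170)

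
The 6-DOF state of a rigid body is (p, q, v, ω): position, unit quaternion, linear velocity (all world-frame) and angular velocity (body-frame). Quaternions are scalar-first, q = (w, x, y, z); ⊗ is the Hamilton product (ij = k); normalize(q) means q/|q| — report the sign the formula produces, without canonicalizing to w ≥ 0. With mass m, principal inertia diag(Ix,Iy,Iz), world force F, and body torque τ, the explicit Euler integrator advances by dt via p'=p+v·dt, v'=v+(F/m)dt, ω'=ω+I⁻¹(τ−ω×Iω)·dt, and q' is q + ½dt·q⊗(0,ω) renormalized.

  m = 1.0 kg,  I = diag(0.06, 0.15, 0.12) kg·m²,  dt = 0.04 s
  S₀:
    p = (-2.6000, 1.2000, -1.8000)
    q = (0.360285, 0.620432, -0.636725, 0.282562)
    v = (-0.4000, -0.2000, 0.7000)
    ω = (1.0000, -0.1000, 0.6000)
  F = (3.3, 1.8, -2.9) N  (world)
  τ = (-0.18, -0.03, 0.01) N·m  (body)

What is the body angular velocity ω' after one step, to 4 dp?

precession coupling ω×(Iω) = (0.0018, -0.0360, -0.0090)
α = I⁻¹(τ − ω×Iω) = (-3.0300, 0.0400, 0.1583)
ω' = ω + α·dt = (0.8788, -0.0984, 0.6063)

ω' = (0.8788, -0.0984, 0.6063)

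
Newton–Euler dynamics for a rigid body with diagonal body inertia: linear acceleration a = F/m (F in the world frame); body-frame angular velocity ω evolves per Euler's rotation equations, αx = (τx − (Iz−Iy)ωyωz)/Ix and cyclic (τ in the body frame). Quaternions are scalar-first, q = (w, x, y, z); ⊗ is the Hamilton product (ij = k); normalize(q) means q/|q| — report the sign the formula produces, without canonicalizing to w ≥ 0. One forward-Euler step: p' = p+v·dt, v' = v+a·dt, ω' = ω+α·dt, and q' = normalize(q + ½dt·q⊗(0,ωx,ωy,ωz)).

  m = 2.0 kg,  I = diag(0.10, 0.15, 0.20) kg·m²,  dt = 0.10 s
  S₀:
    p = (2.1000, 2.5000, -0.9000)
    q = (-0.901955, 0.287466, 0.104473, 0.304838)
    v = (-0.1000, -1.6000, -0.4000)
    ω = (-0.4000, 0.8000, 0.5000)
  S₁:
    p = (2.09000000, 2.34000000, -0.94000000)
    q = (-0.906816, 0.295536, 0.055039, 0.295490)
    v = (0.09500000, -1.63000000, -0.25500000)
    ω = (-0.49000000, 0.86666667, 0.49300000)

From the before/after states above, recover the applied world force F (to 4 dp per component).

Δv = v₁−v₀ = (0.19500000, -0.03000000, 0.14500000)
m·(v₁−v₀)/dt = (3.9000, -0.6000, 2.9000)

F = (3.9000, -0.6000, 2.9000)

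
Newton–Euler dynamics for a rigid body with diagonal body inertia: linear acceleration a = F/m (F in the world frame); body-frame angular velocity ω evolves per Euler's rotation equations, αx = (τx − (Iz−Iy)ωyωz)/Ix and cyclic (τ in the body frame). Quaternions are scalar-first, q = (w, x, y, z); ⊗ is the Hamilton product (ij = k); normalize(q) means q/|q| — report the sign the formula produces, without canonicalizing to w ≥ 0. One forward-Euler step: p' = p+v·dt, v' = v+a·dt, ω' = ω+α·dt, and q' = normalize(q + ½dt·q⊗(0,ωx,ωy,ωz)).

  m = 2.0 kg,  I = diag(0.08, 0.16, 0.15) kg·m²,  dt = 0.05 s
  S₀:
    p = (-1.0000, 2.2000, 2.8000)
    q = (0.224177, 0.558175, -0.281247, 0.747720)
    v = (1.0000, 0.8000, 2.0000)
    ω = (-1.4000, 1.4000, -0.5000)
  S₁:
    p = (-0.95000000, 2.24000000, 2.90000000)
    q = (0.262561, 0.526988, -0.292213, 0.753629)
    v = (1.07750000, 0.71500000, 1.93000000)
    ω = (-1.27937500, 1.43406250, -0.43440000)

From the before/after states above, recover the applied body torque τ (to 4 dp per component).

τ = (0.2000, 0.0600, 0.0400)

Δω = ω₁−ω₀ = (0.12062500, 0.03406250, 0.06560000)
τ = I·(Δω/dt) + ω₀×(Iω₀) = (0.2000, 0.0600, 0.0400)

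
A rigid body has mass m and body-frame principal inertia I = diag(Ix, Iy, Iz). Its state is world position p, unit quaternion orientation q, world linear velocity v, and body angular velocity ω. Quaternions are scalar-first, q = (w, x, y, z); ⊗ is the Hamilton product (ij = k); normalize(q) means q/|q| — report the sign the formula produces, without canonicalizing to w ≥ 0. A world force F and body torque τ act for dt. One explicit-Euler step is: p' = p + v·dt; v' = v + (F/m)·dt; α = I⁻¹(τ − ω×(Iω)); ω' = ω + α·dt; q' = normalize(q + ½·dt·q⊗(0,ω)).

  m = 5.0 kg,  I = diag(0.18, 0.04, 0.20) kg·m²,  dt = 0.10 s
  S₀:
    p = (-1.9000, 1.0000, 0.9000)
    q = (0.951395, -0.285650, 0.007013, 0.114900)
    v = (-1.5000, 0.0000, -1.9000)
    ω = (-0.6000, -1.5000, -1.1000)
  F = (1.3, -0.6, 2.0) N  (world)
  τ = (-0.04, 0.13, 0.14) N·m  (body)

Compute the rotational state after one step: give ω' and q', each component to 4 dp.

(τ − ω×Iω)/I = (-1.6889, 3.5800, 1.3300)
new body rate ω' = (-0.7689, -1.1420, -0.9670)
q⊗(0,ω) = (-0.0344805, -0.4062013, -1.8102475, -0.6138517)
q + ½dt·q⊗(0,ω), renormalized = (0.9452, -0.3045, -0.0831, 0.0838)

ω' = (-0.7689, -1.1420, -0.9670)
q' = (0.9452, -0.3045, -0.0831, 0.0838)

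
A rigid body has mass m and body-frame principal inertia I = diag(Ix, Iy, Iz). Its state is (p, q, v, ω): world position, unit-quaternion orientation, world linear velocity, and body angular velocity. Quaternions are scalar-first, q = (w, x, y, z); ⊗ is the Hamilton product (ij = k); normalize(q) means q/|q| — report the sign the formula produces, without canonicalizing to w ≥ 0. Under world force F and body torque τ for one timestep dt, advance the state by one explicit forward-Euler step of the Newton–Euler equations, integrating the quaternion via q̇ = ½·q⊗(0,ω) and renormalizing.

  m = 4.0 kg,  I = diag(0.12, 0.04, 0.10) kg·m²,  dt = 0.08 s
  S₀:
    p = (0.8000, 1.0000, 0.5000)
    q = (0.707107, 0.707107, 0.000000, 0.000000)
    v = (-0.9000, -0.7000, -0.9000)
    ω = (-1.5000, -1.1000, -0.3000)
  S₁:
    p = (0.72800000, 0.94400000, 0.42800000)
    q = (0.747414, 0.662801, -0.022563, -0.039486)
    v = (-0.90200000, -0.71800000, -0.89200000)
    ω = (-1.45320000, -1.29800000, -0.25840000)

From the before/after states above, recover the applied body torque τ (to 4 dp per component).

ω₁ − ω₀ = (0.04680000, -0.19800000, 0.04160000)
ω₀×(Iω₀) = (0.0198, 0.0090, -0.1320)
applied torque τ = (0.0900, -0.0900, -0.0800)

τ = (0.0900, -0.0900, -0.0800)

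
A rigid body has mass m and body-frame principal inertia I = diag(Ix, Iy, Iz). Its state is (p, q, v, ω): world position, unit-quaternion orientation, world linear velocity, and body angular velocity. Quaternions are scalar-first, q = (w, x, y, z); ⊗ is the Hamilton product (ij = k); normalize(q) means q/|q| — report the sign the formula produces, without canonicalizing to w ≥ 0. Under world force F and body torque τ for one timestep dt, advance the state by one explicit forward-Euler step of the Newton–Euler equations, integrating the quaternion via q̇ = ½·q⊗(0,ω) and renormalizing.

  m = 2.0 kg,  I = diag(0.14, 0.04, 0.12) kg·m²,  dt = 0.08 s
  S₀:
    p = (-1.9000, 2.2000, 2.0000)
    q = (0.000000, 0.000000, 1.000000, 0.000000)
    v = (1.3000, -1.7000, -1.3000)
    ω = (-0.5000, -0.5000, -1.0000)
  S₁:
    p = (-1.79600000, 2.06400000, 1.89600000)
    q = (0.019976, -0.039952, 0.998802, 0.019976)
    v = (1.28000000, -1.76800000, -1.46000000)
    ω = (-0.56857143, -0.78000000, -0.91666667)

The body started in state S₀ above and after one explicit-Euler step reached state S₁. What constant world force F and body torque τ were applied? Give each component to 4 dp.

F = (-0.5000, -1.7000, -4.0000)
τ = (-0.0800, -0.1300, 0.1000)

velocity change Δv = (-0.02000000, -0.06800000, -0.16000000)
applied force F = (-0.5000, -1.7000, -4.0000)
Δω = ω₁−ω₀ = (-0.06857143, -0.28000000, 0.08333333)
precession coupling = (0.0400, 0.0100, -0.0250)
applied torque τ = (-0.0800, -0.1300, 0.1000)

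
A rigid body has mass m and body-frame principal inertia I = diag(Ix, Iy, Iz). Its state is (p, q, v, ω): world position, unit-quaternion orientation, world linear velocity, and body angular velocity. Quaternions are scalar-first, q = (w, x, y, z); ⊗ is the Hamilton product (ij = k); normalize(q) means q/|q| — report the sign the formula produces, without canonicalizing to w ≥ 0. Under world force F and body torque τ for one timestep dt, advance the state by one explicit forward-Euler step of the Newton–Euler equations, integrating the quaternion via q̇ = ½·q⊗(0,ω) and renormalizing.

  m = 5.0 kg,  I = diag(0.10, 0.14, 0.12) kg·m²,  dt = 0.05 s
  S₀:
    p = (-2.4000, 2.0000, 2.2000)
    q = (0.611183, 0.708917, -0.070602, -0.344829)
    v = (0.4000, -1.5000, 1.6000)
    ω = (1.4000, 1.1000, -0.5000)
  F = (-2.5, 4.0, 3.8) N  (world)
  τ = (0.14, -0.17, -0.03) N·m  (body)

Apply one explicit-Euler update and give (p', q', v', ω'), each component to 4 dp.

linear accel F/m = (-0.5000, 0.8000, 0.7600)
p + v·dt = (-2.3800, 1.9250, 2.2800)
v + (F/m)dt = (0.3750, -1.4600, 1.6380)
angular accel α = (1.2900, -1.3143, -0.7633)
ω' = ω + α·dt = (1.4645, 1.0343, -0.5382)
q⊗(0,ω) = (-1.0872361, 1.2702691, 0.5439992, 0.5730600)
q + ½dt·q⊗(0,ω), renormalized = (0.5834, 0.7399, -0.0569, -0.3301)

p' = (-2.3800, 1.9250, 2.2800)
q' = (0.5834, 0.7399, -0.0569, -0.3301)
v' = (0.3750, -1.4600, 1.6380)
ω' = (1.4645, 1.0343, -0.5382)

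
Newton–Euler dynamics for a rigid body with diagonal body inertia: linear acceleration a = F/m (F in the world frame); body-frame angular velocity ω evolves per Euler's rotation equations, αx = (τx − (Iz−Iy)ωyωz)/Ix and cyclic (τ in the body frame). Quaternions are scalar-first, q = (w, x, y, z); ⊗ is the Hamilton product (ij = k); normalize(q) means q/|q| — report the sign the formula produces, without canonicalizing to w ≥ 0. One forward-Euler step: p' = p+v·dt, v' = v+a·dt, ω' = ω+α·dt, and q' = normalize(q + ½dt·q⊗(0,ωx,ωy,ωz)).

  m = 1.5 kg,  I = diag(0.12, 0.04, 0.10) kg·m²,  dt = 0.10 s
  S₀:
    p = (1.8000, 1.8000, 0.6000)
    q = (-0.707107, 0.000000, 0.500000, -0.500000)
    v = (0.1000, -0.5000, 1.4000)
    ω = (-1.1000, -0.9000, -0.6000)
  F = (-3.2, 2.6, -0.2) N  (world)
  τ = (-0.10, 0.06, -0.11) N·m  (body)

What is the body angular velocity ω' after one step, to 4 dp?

ω×(Iω) gyroscopic = (0.0324, 0.0132, -0.0792)
angular accel α = (-1.1033, 1.1700, -0.3080)
ω' = ω + α·dt = (-1.2103, -0.7830, -0.6308)

ω' = (-1.2103, -0.7830, -0.6308)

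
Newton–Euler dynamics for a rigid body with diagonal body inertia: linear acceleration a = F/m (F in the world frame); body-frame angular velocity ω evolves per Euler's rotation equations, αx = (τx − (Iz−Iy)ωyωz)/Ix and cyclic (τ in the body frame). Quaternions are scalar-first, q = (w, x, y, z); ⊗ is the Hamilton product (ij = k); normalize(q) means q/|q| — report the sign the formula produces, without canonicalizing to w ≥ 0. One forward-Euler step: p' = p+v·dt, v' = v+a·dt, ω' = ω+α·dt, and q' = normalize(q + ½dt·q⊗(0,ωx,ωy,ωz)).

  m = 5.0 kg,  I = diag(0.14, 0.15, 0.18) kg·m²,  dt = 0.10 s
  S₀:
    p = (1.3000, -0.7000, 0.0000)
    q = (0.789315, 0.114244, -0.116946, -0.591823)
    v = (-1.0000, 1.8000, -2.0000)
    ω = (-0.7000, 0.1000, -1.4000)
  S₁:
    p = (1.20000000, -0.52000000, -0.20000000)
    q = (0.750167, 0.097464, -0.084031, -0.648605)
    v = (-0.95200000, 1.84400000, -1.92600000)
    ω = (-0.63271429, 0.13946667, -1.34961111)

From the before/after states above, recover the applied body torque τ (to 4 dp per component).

Δω = ω₁−ω₀ = (0.06728571, 0.03946667, 0.05038889)
ω₀×(Iω₀) = (-0.0042, -0.0392, -0.0007)
applied torque τ = (0.0900, 0.0200, 0.0900)

τ = (0.0900, 0.0200, 0.0900)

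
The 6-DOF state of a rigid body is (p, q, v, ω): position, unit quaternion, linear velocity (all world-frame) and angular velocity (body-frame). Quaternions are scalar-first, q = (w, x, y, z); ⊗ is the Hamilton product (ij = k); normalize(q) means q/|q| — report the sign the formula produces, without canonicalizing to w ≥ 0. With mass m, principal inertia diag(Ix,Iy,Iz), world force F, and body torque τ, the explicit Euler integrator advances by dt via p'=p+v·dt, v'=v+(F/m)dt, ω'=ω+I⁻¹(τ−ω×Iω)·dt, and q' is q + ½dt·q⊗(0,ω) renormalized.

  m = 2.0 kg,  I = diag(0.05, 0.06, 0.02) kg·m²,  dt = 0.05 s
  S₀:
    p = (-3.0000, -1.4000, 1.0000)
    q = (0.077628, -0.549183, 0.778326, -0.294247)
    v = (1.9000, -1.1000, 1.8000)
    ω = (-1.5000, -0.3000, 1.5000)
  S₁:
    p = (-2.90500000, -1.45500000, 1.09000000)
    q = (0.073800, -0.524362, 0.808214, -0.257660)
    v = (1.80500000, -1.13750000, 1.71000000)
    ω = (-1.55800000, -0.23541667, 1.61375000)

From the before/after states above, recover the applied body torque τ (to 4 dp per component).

τ = (-0.0400, 0.0100, 0.0500)

rate change Δω = (-0.05800000, 0.06458333, 0.11375000)
precession coupling = (0.0180, -0.0675, 0.0045)
applied torque τ = (-0.0400, 0.0100, 0.0500)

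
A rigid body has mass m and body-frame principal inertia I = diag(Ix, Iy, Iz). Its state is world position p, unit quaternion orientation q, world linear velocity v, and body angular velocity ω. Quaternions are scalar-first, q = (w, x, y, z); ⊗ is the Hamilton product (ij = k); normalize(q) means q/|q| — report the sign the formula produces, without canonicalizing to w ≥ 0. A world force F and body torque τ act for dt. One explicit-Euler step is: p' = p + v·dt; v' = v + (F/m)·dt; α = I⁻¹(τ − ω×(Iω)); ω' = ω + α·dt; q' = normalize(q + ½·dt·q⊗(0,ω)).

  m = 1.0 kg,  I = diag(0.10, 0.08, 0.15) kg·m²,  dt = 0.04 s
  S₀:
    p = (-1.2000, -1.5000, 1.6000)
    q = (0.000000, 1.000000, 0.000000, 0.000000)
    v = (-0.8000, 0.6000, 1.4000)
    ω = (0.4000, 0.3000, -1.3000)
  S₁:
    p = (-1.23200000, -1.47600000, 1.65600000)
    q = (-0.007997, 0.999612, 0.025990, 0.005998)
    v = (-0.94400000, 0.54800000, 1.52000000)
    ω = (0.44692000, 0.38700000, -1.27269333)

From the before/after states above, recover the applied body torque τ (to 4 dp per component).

τ = (0.0900, 0.2000, 0.1000)

rate change Δω = (0.04692000, 0.08700000, 0.02730667)
applied torque τ = (0.0900, 0.2000, 0.1000)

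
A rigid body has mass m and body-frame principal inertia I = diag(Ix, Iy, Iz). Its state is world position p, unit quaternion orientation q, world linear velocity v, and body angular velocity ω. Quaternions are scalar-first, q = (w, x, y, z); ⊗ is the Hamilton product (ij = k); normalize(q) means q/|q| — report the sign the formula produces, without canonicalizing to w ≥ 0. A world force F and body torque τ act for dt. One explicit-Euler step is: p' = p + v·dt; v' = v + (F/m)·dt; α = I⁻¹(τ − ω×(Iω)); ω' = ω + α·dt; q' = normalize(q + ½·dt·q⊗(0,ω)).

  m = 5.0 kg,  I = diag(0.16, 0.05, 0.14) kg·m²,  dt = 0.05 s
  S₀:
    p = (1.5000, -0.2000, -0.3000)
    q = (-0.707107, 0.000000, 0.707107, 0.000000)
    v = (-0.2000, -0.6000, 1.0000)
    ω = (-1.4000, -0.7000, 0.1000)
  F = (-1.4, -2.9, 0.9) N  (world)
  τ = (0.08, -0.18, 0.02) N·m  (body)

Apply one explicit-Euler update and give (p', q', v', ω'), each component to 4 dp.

(τ − ω×Iω)/I = (0.5394, -3.5440, 0.9129)
ω' = ω + α·dt = (-1.3730, -0.8772, 0.1456)
2q̇ = q⊗(0,ω) = (0.4949749, 1.0606605, 0.4949749, 0.9192391)
updated quaternion q' = (-0.6942, 0.0265, 0.7189, 0.0230)
linear accel F/m = (-0.2800, -0.5800, 0.1800)
p' = p + v·dt = (1.4900, -0.2300, -0.2500)
new velocity v' = (-0.2140, -0.6290, 1.0090)

p' = (1.4900, -0.2300, -0.2500)
q' = (-0.6942, 0.0265, 0.7189, 0.0230)
v' = (-0.2140, -0.6290, 1.0090)
ω' = (-1.3730, -0.8772, 0.1456)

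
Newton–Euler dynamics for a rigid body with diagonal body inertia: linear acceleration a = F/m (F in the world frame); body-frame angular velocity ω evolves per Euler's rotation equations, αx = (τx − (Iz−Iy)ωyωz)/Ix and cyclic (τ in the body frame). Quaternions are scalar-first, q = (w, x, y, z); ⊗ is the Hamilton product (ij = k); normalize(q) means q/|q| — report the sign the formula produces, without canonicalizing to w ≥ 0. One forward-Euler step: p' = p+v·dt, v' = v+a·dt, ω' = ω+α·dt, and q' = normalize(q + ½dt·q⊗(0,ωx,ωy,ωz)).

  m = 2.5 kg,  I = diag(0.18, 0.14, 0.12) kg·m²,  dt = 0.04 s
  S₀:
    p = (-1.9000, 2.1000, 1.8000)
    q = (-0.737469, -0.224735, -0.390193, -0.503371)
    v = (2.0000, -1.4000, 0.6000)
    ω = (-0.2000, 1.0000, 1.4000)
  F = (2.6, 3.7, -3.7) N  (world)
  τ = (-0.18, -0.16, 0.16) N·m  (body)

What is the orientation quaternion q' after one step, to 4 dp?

q' = (-0.7160, -0.2225, -0.3964, -0.5298)

q⊗(0,ω) = (1.0499654, 0.1045946, -0.3221658, -1.3352302)
updated quaternion q' = (-0.7160, -0.2225, -0.3964, -0.5298)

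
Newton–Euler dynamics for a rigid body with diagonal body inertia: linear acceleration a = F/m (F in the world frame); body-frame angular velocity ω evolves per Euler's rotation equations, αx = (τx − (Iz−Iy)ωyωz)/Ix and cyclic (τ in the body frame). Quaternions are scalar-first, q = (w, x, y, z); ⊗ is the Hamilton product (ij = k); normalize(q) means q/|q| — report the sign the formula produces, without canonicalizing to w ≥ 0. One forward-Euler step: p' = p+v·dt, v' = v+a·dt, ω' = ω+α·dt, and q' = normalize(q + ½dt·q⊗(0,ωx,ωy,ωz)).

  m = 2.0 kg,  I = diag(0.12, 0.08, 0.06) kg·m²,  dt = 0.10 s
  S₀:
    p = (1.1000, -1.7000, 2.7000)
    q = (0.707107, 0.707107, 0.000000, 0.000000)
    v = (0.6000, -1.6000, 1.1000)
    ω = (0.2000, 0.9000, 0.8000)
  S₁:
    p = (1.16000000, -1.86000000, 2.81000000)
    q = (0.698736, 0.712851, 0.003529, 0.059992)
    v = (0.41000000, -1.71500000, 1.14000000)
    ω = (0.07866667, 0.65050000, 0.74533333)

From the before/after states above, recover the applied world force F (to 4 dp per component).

velocity change Δv = (-0.19000000, -0.11500000, 0.04000000)
F = m·Δv/dt = (-3.8000, -2.3000, 0.8000)

F = (-3.8000, -2.3000, 0.8000)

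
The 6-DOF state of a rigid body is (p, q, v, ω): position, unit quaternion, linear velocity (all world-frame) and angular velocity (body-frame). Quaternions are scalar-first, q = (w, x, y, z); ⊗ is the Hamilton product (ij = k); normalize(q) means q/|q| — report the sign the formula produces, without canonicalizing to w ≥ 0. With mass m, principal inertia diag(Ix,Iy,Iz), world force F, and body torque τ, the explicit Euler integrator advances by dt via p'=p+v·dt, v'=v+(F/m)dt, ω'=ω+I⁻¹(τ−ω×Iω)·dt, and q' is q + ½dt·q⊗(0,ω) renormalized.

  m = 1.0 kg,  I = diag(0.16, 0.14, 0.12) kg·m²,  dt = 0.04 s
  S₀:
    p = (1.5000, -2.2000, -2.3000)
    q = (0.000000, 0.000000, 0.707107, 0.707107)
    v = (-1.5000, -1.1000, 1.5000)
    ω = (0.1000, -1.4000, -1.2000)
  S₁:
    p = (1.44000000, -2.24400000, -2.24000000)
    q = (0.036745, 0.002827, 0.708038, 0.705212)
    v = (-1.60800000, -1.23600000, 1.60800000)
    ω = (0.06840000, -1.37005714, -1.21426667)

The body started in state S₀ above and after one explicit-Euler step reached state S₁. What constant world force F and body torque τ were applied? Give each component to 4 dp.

F = (-2.7000, -3.4000, 2.7000)
τ = (-0.1600, 0.1000, -0.0400)

rate change Δω = (-0.03160000, 0.02994286, -0.01426667)
applied torque τ = (-0.1600, 0.1000, -0.0400)
v₁ − v₀ = (-0.10800000, -0.13600000, 0.10800000)
m·(v₁−v₀)/dt = (-2.7000, -3.4000, 2.7000)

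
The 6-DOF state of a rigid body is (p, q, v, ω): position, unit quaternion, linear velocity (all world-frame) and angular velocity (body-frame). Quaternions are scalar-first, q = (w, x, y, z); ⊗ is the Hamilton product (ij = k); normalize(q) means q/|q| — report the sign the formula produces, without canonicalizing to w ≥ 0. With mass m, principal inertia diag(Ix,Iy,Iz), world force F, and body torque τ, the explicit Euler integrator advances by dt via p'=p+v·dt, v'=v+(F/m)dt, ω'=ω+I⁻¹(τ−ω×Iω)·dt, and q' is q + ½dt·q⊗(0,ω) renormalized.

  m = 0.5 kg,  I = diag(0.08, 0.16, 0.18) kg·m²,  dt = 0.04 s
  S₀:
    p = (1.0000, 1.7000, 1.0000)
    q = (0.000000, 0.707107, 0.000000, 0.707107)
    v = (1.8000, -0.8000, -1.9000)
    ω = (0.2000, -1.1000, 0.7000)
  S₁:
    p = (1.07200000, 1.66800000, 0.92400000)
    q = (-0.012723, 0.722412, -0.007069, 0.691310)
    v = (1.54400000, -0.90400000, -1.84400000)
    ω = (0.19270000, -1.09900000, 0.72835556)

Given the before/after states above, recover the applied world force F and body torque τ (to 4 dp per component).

F = (-3.2000, -1.3000, 0.7000)
τ = (-0.0300, -0.0100, 0.1100)

rate change Δω = (-0.00730000, 0.00100000, 0.02835556)
applied torque τ = (-0.0300, -0.0100, 0.1100)
velocity change Δv = (-0.25600000, -0.10400000, 0.05600000)
F = m·Δv/dt = (-3.2000, -1.3000, 0.7000)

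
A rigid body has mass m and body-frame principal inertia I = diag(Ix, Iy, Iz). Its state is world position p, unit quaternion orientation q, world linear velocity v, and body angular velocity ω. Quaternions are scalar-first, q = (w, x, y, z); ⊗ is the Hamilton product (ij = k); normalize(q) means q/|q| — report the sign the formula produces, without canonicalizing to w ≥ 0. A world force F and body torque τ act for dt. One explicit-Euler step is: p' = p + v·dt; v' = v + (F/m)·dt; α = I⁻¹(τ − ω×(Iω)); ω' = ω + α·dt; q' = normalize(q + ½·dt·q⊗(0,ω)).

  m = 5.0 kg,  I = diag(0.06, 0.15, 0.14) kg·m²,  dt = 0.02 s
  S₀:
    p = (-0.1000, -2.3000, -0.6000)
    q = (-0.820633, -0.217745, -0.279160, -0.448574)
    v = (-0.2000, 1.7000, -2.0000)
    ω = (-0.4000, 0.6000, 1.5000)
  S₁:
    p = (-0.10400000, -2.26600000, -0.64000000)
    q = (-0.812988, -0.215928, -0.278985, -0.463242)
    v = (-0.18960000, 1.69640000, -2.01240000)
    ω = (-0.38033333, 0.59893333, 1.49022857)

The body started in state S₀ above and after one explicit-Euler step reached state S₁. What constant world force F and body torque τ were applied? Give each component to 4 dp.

F = (2.6000, -0.9000, -3.1000)
τ = (0.0500, 0.0400, -0.0900)

Δv = v₁−v₀ = (0.01040000, -0.00360000, -0.01240000)
m·(v₁−v₀)/dt = (2.6000, -0.9000, -3.1000)
Δω = ω₁−ω₀ = (0.01966667, -0.00106667, -0.00977143)
gyro term ω₀×Iω₀ = (-0.0090, 0.0480, -0.0216)
τ = I·(Δω/dt) + ω₀×(Iω₀) = (0.0500, 0.0400, -0.0900)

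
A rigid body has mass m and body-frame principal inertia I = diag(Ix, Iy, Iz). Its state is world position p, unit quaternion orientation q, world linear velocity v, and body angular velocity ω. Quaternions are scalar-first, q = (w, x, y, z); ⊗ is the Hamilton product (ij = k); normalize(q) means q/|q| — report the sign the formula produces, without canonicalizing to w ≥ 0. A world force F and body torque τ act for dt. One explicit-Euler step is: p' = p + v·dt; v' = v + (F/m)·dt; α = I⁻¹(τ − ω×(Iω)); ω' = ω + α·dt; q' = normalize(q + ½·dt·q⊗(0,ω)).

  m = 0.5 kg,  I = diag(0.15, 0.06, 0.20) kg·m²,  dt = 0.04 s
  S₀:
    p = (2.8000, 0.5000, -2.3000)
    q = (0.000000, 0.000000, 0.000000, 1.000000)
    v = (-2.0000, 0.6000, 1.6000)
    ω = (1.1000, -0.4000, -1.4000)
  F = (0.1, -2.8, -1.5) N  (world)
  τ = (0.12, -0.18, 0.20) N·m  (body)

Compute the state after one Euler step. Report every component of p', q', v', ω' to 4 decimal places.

p' = (2.7200, 0.5240, -2.2360)
q' = (0.0280, 0.0080, 0.0220, 0.9993)
v' = (-1.9920, 0.3760, 1.4800)
ω' = (1.1111, -0.5713, -1.3679)

p + v·dt = (2.7200, 0.5240, -2.2360)
new velocity v' = (-1.9920, 0.3760, 1.4800)
angular accel α = (0.2773, -4.2833, 0.8020)
new body rate ω' = (1.1111, -0.5713, -1.3679)
Hamilton product q⊗(0,ω) = (1.4000000, 0.4000000, 1.1000000, 0.0000000)
updated quaternion q' = (0.0280, 0.0080, 0.0220, 0.9993)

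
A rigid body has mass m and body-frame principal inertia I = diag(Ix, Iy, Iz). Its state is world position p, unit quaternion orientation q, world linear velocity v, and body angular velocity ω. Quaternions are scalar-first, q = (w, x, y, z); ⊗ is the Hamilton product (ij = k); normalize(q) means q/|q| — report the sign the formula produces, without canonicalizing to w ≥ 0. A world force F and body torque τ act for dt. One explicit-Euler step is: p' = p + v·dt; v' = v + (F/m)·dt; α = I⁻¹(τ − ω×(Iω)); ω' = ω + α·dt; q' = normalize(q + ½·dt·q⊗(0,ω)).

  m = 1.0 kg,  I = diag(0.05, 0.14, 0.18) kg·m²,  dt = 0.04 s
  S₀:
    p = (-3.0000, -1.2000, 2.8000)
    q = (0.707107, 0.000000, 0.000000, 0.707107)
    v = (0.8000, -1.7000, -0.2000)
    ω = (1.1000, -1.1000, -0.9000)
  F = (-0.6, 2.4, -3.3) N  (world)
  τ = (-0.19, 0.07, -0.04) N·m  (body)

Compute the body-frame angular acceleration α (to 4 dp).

ω×(Iω) gyroscopic = (0.0396, 0.1287, -0.1089)
(τ − ω×Iω)/I = (-4.5920, -0.4193, 0.3828)

α = (-4.5920, -0.4193, 0.3828)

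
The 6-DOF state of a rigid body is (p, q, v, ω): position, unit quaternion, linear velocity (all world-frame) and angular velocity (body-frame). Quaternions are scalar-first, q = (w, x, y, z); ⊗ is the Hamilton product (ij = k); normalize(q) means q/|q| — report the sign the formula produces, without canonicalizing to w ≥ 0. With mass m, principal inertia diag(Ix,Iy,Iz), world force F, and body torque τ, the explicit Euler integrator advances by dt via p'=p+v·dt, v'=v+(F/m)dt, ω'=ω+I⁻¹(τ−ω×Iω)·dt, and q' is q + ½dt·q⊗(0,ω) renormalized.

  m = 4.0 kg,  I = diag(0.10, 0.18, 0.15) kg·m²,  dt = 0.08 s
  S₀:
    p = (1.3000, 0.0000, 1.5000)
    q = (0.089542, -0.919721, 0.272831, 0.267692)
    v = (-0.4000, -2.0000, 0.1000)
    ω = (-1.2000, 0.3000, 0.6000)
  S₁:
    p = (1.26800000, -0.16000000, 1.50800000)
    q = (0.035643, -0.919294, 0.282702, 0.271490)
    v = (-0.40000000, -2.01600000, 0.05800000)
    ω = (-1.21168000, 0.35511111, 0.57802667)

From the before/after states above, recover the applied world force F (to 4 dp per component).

Δv = v₁−v₀ = (0.00000000, -0.01600000, -0.04200000)
m·(v₁−v₀)/dt = (0.0000, -0.8000, -2.1000)

F = (0.0000, -0.8000, -2.1000)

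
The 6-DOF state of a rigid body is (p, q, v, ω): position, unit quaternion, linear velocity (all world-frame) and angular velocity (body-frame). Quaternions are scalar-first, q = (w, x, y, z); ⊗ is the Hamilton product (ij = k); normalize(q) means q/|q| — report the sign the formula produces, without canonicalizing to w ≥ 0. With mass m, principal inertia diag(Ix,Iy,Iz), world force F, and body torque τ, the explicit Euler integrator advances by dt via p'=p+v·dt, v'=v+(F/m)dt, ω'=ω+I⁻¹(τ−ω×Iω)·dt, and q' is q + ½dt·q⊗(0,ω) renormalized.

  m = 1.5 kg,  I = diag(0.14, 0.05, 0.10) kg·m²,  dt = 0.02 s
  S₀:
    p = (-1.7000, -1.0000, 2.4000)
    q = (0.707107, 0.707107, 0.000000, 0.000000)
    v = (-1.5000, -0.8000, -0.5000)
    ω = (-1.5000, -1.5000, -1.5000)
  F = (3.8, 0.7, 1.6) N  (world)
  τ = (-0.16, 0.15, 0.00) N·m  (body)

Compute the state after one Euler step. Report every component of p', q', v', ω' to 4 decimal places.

p' = (-1.7300, -1.0160, 2.3900)
q' = (0.7175, 0.6963, 0.0000, -0.0212)
v' = (-1.4493, -0.7907, -0.4787)
ω' = (-1.5389, -1.4760, -1.4595)

a = F/m = (2.5333, 0.4667, 1.0667)
p' = p + v·dt = (-1.7300, -1.0160, 2.3900)
v + (F/m)dt = (-1.4493, -0.7907, -0.4787)
precession coupling ω×(Iω) = (0.1125, 0.0900, -0.2025)
α = I⁻¹(τ − ω×Iω) = (-1.9464, 1.2000, 2.0250)
ω + α·dt = (-1.5389, -1.4760, -1.4595)
q⊗(0,ω) = (1.0606605, -1.0606605, 0.0000000, -2.1213210)
updated quaternion q' = (0.7175, 0.6963, 0.0000, -0.0212)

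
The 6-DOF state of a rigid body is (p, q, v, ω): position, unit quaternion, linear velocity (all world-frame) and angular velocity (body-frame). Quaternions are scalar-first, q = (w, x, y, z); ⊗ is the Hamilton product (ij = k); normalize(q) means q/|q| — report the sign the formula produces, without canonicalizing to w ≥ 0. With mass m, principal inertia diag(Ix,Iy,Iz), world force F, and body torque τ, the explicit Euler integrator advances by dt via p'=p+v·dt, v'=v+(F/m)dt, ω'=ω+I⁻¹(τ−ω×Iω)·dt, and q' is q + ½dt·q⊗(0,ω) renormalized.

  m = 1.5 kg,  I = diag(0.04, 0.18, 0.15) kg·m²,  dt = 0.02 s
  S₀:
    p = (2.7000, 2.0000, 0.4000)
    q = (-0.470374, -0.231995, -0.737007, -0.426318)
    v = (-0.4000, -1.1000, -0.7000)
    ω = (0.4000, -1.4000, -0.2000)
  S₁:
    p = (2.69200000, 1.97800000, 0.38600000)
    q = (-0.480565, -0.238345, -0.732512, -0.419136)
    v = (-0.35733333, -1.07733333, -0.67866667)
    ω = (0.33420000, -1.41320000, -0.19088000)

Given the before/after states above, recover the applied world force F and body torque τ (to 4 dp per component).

v₁ − v₀ = (0.04266667, 0.02266667, 0.02133333)
F = m·Δv/dt = (3.2000, 1.7000, 1.6000)
ω₁ − ω₀ = (-0.06580000, -0.01320000, 0.00912000)
gyro term ω₀×Iω₀ = (-0.0084, 0.0088, -0.0784)
τ = I·(Δω/dt) + ω₀×(Iω₀) = (-0.1400, -0.1100, -0.0100)

F = (3.2000, 1.7000, 1.6000)
τ = (-0.1400, -0.1100, -0.0100)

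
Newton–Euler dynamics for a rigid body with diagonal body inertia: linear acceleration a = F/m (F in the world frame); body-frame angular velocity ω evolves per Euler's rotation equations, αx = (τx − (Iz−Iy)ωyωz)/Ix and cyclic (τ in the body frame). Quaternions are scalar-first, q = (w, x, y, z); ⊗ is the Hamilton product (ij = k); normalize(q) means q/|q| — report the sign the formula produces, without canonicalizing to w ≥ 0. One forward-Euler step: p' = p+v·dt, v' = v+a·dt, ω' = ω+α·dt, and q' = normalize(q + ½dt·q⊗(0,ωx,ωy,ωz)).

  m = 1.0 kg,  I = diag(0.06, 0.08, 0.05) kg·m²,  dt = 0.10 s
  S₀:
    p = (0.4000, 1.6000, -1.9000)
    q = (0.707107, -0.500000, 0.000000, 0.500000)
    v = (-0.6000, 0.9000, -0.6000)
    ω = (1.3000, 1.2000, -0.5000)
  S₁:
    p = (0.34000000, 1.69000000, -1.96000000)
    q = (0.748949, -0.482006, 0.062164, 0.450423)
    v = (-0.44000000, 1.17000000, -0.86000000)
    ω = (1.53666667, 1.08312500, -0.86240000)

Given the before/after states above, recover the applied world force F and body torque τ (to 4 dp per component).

F = (1.6000, 2.7000, -2.6000)
τ = (0.1600, -0.1000, -0.1500)

velocity change Δv = (0.16000000, 0.27000000, -0.26000000)
F = m·Δv/dt = (1.6000, 2.7000, -2.6000)
ω₁ − ω₀ = (0.23666667, -0.11687500, -0.36240000)
precession coupling = (0.0180, -0.0065, 0.0312)
applied torque τ = (0.1600, -0.1000, -0.1500)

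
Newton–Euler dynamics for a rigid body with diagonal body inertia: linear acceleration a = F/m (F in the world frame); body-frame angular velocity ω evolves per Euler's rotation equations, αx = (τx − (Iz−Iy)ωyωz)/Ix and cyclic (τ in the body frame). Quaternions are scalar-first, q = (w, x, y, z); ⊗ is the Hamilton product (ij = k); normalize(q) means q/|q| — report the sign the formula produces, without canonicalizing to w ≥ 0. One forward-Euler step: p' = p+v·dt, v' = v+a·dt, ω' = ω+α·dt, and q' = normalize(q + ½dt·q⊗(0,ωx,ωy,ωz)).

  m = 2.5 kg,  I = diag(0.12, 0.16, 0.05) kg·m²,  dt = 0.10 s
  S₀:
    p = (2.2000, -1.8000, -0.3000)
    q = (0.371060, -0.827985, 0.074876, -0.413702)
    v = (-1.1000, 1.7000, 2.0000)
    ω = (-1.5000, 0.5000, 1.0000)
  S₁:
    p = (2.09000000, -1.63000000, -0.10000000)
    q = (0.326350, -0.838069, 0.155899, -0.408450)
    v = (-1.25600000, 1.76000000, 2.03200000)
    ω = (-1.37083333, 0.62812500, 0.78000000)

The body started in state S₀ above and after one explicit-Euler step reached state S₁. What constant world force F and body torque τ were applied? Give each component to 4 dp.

rate change Δω = (0.12916667, 0.12812500, -0.22000000)
gyro term ω₀×Iω₀ = (-0.0550, -0.1050, -0.0300)
I·α + gyro = (0.1000, 0.1000, -0.1400)
Δv = v₁−v₀ = (-0.15600000, 0.06000000, 0.03200000)
F = m·Δv/dt = (-3.9000, 1.5000, 0.8000)

F = (-3.9000, 1.5000, 0.8000)
τ = (0.1000, 0.1000, -0.1400)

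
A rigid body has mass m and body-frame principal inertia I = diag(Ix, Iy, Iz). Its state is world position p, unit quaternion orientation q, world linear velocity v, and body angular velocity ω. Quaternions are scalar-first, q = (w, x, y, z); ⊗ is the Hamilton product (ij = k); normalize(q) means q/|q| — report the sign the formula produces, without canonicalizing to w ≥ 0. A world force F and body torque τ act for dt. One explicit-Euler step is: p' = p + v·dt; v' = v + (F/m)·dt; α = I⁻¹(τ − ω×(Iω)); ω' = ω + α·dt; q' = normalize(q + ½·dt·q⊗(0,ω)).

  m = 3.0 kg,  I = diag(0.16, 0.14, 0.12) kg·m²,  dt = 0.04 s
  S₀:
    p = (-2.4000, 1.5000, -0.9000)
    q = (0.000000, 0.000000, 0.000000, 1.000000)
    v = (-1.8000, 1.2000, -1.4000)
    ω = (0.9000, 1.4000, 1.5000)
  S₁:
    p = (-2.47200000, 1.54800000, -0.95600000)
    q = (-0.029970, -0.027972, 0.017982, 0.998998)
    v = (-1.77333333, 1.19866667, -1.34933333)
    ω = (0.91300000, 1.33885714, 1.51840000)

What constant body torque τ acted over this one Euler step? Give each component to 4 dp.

τ = (0.0100, -0.1600, 0.0300)

rate change Δω = (0.01300000, -0.06114286, 0.01840000)
ω₀×(Iω₀) = (-0.0420, 0.0540, -0.0252)
τ = I·(Δω/dt) + ω₀×(Iω₀) = (0.0100, -0.1600, 0.0300)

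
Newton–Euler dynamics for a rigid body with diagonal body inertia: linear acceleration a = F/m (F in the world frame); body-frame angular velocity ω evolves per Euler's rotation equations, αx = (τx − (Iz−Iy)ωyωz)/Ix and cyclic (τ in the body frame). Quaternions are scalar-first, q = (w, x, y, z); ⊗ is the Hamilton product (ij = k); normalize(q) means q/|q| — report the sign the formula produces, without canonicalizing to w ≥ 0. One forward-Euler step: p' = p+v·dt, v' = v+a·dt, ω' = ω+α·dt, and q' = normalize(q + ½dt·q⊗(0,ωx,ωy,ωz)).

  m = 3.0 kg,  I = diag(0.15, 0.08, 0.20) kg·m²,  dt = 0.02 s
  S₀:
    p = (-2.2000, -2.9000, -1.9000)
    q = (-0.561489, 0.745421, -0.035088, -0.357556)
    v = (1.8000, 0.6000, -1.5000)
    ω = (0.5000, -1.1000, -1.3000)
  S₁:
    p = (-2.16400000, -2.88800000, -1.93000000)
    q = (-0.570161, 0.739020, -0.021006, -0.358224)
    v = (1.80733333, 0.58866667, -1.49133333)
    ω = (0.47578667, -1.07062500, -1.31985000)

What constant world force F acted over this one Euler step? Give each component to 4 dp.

F = (1.1000, -1.7000, 1.3000)

v₁ − v₀ = (0.00733333, -0.01133333, 0.00866667)
F = m·Δv/dt = (1.1000, -1.7000, 1.3000)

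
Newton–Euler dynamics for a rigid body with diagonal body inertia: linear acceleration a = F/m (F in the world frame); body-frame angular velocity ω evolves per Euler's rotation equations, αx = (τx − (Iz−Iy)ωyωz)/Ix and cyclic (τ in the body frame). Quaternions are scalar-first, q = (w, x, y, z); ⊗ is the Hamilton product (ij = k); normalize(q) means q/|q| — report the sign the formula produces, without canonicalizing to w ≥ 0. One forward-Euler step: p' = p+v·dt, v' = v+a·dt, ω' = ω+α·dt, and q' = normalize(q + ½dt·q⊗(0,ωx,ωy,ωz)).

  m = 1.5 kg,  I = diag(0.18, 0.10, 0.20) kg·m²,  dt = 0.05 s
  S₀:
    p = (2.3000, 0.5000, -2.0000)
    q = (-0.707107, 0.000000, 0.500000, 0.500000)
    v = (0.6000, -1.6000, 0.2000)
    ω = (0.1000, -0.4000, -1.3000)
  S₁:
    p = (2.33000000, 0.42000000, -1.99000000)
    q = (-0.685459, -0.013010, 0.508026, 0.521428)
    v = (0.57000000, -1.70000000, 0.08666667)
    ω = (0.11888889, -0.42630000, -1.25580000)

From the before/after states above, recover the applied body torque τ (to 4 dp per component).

rate change Δω = (0.01888889, -0.02630000, 0.04420000)
I·α + gyro = (0.1200, -0.0500, 0.1800)

τ = (0.1200, -0.0500, 0.1800)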